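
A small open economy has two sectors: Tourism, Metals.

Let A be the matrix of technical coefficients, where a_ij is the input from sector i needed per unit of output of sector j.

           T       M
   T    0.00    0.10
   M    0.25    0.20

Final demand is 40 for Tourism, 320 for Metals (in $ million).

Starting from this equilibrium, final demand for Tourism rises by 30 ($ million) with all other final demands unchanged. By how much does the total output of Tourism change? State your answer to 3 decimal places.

Δx_T = 30.968

I − A =
  [   1.00    -0.10]
  [  -0.25     0.80]
det(I−A) = (1.00)(0.80) − (-0.10)(-0.25) = 0.7750
adj(I−A) = [[0.80, 0.10], [0.25, 1.00]]
(I − A)⁻¹ = adj(I−A) / det(I−A) ≈
  [   1.0323     0.1290]
  [   0.3226     1.2903]
Δx = (I − A)⁻¹ Δd with Δd having +30 in the Tourism component and 0 elsewhere.
So Δx_T = L_TT · (+30), where L_TT = adj(I−A)_TT / det(I−A) = 0.80 / 0.7750.
Δx_T = 0.80 × (+30) / 0.7750 = 24.00 / 0.7750 ≈ 30.968.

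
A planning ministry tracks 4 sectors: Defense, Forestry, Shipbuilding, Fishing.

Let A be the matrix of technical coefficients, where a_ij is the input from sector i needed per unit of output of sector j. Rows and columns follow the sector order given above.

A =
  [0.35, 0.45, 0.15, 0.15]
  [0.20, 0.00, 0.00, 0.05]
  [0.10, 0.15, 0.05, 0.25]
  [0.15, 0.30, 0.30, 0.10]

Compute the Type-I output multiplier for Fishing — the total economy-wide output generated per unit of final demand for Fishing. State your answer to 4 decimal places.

m_4 = 2.6250

I − A =
  [   0.65    -0.45    -0.15    -0.15]
  [  -0.20     1.00     0.00    -0.05]
  [  -0.10    -0.15     0.95    -0.25]
  [  -0.15    -0.30    -0.30     0.90]
Compute the cofactors C_ij = (−1)^(i+j)·(3×3 minor ij) of I−A; the adjugate is their transpose:
adj(I−A) = Cᵀ =
  [ 0.763500   0.432000   0.184500   0.202500]
  [ 0.164625   0.462000   0.046875   0.066125]
  [ 0.169125   0.195000   0.459375   0.166625]
  [ 0.238500   0.291000   0.199500   0.512500]
det(I−A) = Σ_j (I−A)_1j·C_1j = (0.65)(0.763500) + (-0.45)(0.164625) + (-0.15)(0.169125) + (-0.15)(0.238500) = 0.36105
(I − A)⁻¹ = adj(I−A) / det(I−A) ≈
  [   2.11467     1.19651     0.51101     0.56086]
  [   0.45596     1.27960     0.12983     0.18315]
  [   0.46843     0.54009     1.27233     0.46150]
  [   0.66057     0.80598     0.55256     1.41947]
The output multiplier for sector j is the column-j sum of the Leontief inverse (I − A)⁻¹ = adj(I−A) / det(I−A).
Column 4 of adj(I−A): (0.202500, 0.066125, 0.166625, 0.512500); det(I−A) = 0.36105.
m_4 = (0.202500 + 0.066125 + 0.166625 + 0.512500) / 0.36105 = 0.94775 / 0.36105 ≈ 2.6250.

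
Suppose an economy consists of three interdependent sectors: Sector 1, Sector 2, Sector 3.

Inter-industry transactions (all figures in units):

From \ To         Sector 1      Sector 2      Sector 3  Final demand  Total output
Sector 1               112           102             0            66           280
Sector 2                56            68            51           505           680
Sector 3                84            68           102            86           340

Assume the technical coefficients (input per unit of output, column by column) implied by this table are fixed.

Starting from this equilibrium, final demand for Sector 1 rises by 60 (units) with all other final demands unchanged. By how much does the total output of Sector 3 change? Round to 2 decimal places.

Technical coefficients a_ij = z_ij / X_j:
  a_11 = 112/280 = 0.40, a_21 = 56/280 = 0.20, a_31 = 84/280 = 0.30
  a_12 = 102/680 = 0.15, a_22 = 68/680 = 0.10, a_32 = 68/680 = 0.10
  a_13 = 0/340 = 0.00, a_23 = 51/340 = 0.15, a_33 = 102/340 = 0.30
I − A =
  [   0.60    -0.15     0.00]
  [  -0.20     0.90    -0.15]
  [  -0.30    -0.10     0.70]
Cofactors of I−A, C_ij = (−1)^(i+j)·(minor ij) (rows/columns in the sector order above):
  C_11 = (0.90)(0.70) − (-0.15)(-0.10) = 0.6150
  C_12 = −[(-0.20)(0.70) − (-0.15)(-0.30)] = 0.1850
  C_13 = (-0.20)(-0.10) − (0.90)(-0.30) = 0.2900
  C_21 = −[(-0.15)(0.70) − (0.00)(-0.10)] = 0.1050
  C_22 = (0.60)(0.70) − (0.00)(-0.30) = 0.4200
  C_23 = −[(0.60)(-0.10) − (-0.15)(-0.30)] = 0.1050
  C_31 = (-0.15)(-0.15) − (0.00)(0.90) = 0.0225
  C_32 = −[(0.60)(-0.15) − (0.00)(-0.20)] = 0.0900
  C_33 = (0.60)(0.90) − (-0.15)(-0.20) = 0.5100
det(I−A) = Σ_j (I−A)_1j·C_1j = (0.60)(0.6150) + (-0.15)(0.1850) + (0.00)(0.2900) = 0.34125
adj(I−A) = Cᵀ =
  [ 0.6150   0.1050   0.0225]
  [ 0.1850   0.4200   0.0900]
  [ 0.2900   0.1050   0.5100]
(I − A)⁻¹ = adj(I−A) / det(I−A) ≈
  [   1.8022     0.3077     0.0659]
  [   0.5421     1.2308     0.2637]
  [   0.8498     0.3077     1.4945]
Δx = (I − A)⁻¹ Δd with Δd having +60 in the Sector 1 component and 0 elsewhere.
So Δx_3 = L_31 · (+60), where L_31 = adj(I−A)_31 / det(I−A) = 0.2900 / 0.34125.
Δx_3 = 0.2900 × (+60) / 0.34125 = 17.40 / 0.34125 ≈ 50.99.

Δx_3 = 50.99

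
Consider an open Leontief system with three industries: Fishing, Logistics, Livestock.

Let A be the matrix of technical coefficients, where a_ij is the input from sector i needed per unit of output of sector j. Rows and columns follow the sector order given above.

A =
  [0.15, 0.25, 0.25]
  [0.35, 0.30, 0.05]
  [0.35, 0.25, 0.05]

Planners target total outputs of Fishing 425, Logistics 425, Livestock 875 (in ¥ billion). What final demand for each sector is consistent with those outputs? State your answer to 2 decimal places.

d_1 = 36.25, d_2 = 105.00, d_3 = 576.25

I − A =
  [   0.85    -0.25    -0.25]
  [  -0.35     0.70    -0.05]
  [  -0.35    -0.25     0.95]
d = (I − A) x:
  d_1 = (+0.85)·425 + (-0.25)·425 + (-0.25)·875 = 36.25
  d_2 = (-0.35)·425 + (+0.70)·425 + (-0.05)·875 = 105.00
  d_3 = (-0.35)·425 + (-0.25)·425 + (+0.95)·875 = 576.25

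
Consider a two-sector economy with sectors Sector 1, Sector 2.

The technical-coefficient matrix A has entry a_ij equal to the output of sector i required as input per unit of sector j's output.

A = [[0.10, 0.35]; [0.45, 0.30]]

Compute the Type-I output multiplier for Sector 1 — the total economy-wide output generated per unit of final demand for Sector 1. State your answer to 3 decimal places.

m_1 = 2.434

I − A =
  [   0.90    -0.35]
  [  -0.45     0.70]
det(I−A) = (0.90)(0.70) − (-0.35)(-0.45) = 0.4725
adj(I−A) = [[0.70, 0.35], [0.45, 0.90]]
(I − A)⁻¹ = adj(I−A) / det(I−A) ≈
  [   1.4815     0.7407]
  [   0.9524     1.9048]
The output multiplier for sector j is the column-j sum of the Leontief inverse (I − A)⁻¹ = adj(I−A) / det(I−A).
Column 1 of adj(I−A): (0.70, 0.45); det(I−A) = 0.4725.
m_1 = (0.70 + 0.45) / 0.4725 = 1.15 / 0.4725 ≈ 2.434.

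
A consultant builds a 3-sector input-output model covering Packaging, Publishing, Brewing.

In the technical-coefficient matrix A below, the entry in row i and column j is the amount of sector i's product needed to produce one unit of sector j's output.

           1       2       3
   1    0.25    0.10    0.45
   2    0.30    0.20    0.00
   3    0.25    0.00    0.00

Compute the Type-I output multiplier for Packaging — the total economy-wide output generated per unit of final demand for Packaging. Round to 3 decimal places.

I − A =
  [   0.75    -0.10    -0.45]
  [  -0.30     0.80     0.00]
  [  -0.25     0.00     1.00]
Cofactors of I−A, C_ij = (−1)^(i+j)·(minor ij) (rows/columns in the sector order above):
  C_11 = (0.80)(1.00) − (0.00)(0.00) = 0.8000
  C_12 = −[(-0.30)(1.00) − (0.00)(-0.25)] = 0.3000
  C_13 = (-0.30)(0.00) − (0.80)(-0.25) = 0.2000
  C_21 = −[(-0.10)(1.00) − (-0.45)(0.00)] = 0.1000
  C_22 = (0.75)(1.00) − (-0.45)(-0.25) = 0.6375
  C_23 = −[(0.75)(0.00) − (-0.10)(-0.25)] = 0.0250
  C_31 = (-0.10)(0.00) − (-0.45)(0.80) = 0.3600
  C_32 = −[(0.75)(0.00) − (-0.45)(-0.30)] = 0.1350
  C_33 = (0.75)(0.80) − (-0.10)(-0.30) = 0.5700
det(I−A) = Σ_j (I−A)_1j·C_1j = (0.75)(0.8000) + (-0.10)(0.3000) + (-0.45)(0.2000) = 0.4800
adj(I−A) = Cᵀ =
  [ 0.8000   0.1000   0.3600]
  [ 0.3000   0.6375   0.1350]
  [ 0.2000   0.0250   0.5700]
(I − A)⁻¹ = adj(I−A) / det(I−A) ≈
  [   1.6667     0.2083     0.7500]
  [   0.6250     1.3281     0.2813]
  [   0.4167     0.0521     1.1875]
The output multiplier for sector j is the column-j sum of the Leontief inverse (I − A)⁻¹ = adj(I−A) / det(I−A).
Column 1 of adj(I−A): (0.8000, 0.3000, 0.2000); det(I−A) = 0.4800.
m_1 = (0.8000 + 0.3000 + 0.2000) / 0.4800 = 1.30 / 0.4800 ≈ 2.708.

m_1 = 2.708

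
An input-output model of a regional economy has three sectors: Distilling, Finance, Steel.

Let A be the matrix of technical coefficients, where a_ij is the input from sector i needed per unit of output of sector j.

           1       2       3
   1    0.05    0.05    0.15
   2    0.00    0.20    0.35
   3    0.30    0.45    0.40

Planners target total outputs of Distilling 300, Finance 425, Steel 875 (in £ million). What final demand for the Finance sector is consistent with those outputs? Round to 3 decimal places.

d_2 = 33.750

I − A =
  [   0.95    -0.05    -0.15]
  [   0.00     0.80    -0.35]
  [  -0.30    -0.45     0.60]
d = (I − A) x:
  d_1 = (+0.95)·300 + (-0.05)·425 + (-0.15)·875 = 132.500
  d_2 = (+0.00)·300 + (+0.80)·425 + (-0.35)·875 = 33.750
  d_3 = (-0.30)·300 + (-0.45)·425 + (+0.60)·875 = 243.750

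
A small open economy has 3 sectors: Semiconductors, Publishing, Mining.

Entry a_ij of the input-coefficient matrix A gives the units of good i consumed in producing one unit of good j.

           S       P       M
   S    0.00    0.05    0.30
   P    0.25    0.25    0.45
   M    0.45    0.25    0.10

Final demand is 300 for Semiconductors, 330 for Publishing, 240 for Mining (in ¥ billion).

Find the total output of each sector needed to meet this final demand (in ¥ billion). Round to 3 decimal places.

I − A =
  [   1.00    -0.05    -0.30]
  [  -0.25     0.75    -0.45]
  [  -0.45    -0.25     0.90]
Cofactors of I−A, C_ij = (−1)^(i+j)·(minor ij) (rows/columns in the sector order above):
  C_11 = (0.75)(0.90) − (-0.45)(-0.25) = 0.5625
  C_12 = −[(-0.25)(0.90) − (-0.45)(-0.45)] = 0.4275
  C_13 = (-0.25)(-0.25) − (0.75)(-0.45) = 0.4000
  C_21 = −[(-0.05)(0.90) − (-0.30)(-0.25)] = 0.1200
  C_22 = (1.00)(0.90) − (-0.30)(-0.45) = 0.7650
  C_23 = −[(1.00)(-0.25) − (-0.05)(-0.45)] = 0.2725
  C_31 = (-0.05)(-0.45) − (-0.30)(0.75) = 0.2475
  C_32 = −[(1.00)(-0.45) − (-0.30)(-0.25)] = 0.5250
  C_33 = (1.00)(0.75) − (-0.05)(-0.25) = 0.7375
det(I−A) = Σ_j (I−A)_1j·C_1j = (1.00)(0.5625) + (-0.05)(0.4275) + (-0.30)(0.4000) = 0.421125
adj(I−A) = Cᵀ =
  [ 0.5625   0.1200   0.2475]
  [ 0.4275   0.7650   0.5250]
  [ 0.4000   0.2725   0.7375]
(I − A)⁻¹ = adj(I−A) / det(I−A) ≈
  [   1.3357     0.2850     0.5877]
  [   1.0151     1.8166     1.2467]
  [   0.9498     0.6471     1.7513]
x = (I − A)⁻¹ d = adj(I−A)·d / det(I−A), with det(I−A) = 0.421125:
  x_S = (0.5625·300 + 0.1200·330 + 0.2475·240) / 0.421125 = 267.75 / 0.421125 ≈ 635.797
  x_P = (0.4275·300 + 0.7650·330 + 0.5250·240) / 0.421125 = 506.70 / 0.421125 ≈ 1203.206
  x_M = (0.4000·300 + 0.2725·330 + 0.7375·240) / 0.421125 = 386.925 / 0.421125 ≈ 918.789

x_S = 635.797, x_P = 1203.206, x_M = 918.789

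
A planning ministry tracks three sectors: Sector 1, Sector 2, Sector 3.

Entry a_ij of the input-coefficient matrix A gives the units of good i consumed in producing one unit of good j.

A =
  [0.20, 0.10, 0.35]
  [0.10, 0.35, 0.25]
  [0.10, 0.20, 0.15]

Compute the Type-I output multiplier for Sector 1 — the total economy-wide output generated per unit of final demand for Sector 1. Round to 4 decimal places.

m_1 = 1.9308

I − A =
  [   0.80    -0.10    -0.35]
  [  -0.10     0.65    -0.25]
  [  -0.10    -0.20     0.85]
Cofactors of I−A, C_ij = (−1)^(i+j)·(minor ij) (rows/columns in the sector order above):
  C_11 = (0.65)(0.85) − (-0.25)(-0.20) = 0.5025
  C_12 = −[(-0.10)(0.85) − (-0.25)(-0.10)] = 0.1100
  C_13 = (-0.10)(-0.20) − (0.65)(-0.10) = 0.0850
  C_21 = −[(-0.10)(0.85) − (-0.35)(-0.20)] = 0.1550
  C_22 = (0.80)(0.85) − (-0.35)(-0.10) = 0.6450
  C_23 = −[(0.80)(-0.20) − (-0.10)(-0.10)] = 0.1700
  C_31 = (-0.10)(-0.25) − (-0.35)(0.65) = 0.2525
  C_32 = −[(0.80)(-0.25) − (-0.35)(-0.10)] = 0.2350
  C_33 = (0.80)(0.65) − (-0.10)(-0.10) = 0.5100
det(I−A) = Σ_j (I−A)_1j·C_1j = (0.80)(0.5025) + (-0.10)(0.1100) + (-0.35)(0.0850) = 0.36125
adj(I−A) = Cᵀ =
  [ 0.5025   0.1550   0.2525]
  [ 0.1100   0.6450   0.2350]
  [ 0.0850   0.1700   0.5100]
(I − A)⁻¹ = adj(I−A) / det(I−A) ≈
  [   1.39100     0.42907     0.69896]
  [   0.30450     1.78547     0.65052]
  [   0.23529     0.47059     1.41176]
The output multiplier for sector j is the column-j sum of the Leontief inverse (I − A)⁻¹ = adj(I−A) / det(I−A).
Column 1 of adj(I−A): (0.5025, 0.1100, 0.0850); det(I−A) = 0.36125.
m_1 = (0.5025 + 0.1100 + 0.0850) / 0.36125 = 0.6975 / 0.36125 ≈ 1.9308.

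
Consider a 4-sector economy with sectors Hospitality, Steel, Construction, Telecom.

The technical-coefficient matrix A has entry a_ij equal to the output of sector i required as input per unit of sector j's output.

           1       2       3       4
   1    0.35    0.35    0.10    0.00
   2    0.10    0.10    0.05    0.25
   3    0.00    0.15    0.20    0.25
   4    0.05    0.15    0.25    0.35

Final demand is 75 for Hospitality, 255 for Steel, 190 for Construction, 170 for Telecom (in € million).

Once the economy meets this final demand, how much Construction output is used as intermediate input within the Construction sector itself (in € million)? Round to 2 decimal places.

I − A =
  [   0.65    -0.35    -0.10     0.00]
  [  -0.10     0.90    -0.05    -0.25]
  [   0.00    -0.15     0.80    -0.25]
  [  -0.05    -0.15    -0.25     0.65]
Compute the cofactors C_ij = (−1)^(i+j)·(3×3 minor ij) of I−A; the adjugate is their transpose:
adj(I−A) = Cᵀ =
  [ 0.365625   0.173625   0.088000   0.100625]
  [ 0.056375   0.296125   0.069500   0.140625]
  [ 0.026625   0.092125   0.328750   0.161875]
  [ 0.051375   0.117125   0.149250   0.433625]
det(I−A) = Σ_j (I−A)_1j·C_1j = (0.65)(0.365625) + (-0.35)(0.056375) + (-0.10)(0.026625) + (0.00)(0.051375) = 0.2152625
(I − A)⁻¹ = adj(I−A) / det(I−A) ≈
  [   1.6985     0.8066     0.4088     0.4675]
  [   0.2619     1.3756     0.3229     0.6533]
  [   0.1237     0.4280     1.5272     0.7520]
  [   0.2387     0.5441     0.6933     2.0144]
First solve x = (I − A)⁻¹ d = adj(I−A)·d / det(I−A); in particular x_3 = (0.026625·75 + 0.092125·255 + 0.328750·190 + 0.161875·170) / 0.2152625 = 115.47 / 0.2152625 ≈ 536.4148.
Intermediate flow from 3 to 3: z_33 = a_33 · x_3 = 0.20 × 115.47 / 0.2152625 = 23.094 / 0.2152625 ≈ 107.28.

z_33 = 107.28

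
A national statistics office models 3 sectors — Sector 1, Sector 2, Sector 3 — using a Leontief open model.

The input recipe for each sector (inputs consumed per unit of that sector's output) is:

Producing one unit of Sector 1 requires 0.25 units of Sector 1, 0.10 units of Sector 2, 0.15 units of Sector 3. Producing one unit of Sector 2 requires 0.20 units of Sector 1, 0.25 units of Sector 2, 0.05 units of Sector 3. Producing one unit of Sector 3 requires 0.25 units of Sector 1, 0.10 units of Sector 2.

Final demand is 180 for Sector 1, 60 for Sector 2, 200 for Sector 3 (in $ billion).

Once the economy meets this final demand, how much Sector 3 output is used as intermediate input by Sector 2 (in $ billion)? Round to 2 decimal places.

I − A =
  [   0.75    -0.20    -0.25]
  [  -0.10     0.75    -0.10]
  [  -0.15    -0.05     1.00]
Cofactors of I−A, C_ij = (−1)^(i+j)·(minor ij) (rows/columns in the sector order above):
  C_11 = (0.75)(1.00) − (-0.10)(-0.05) = 0.7450
  C_12 = −[(-0.10)(1.00) − (-0.10)(-0.15)] = 0.1150
  C_13 = (-0.10)(-0.05) − (0.75)(-0.15) = 0.1175
  C_21 = −[(-0.20)(1.00) − (-0.25)(-0.05)] = 0.2125
  C_22 = (0.75)(1.00) − (-0.25)(-0.15) = 0.7125
  C_23 = −[(0.75)(-0.05) − (-0.20)(-0.15)] = 0.0675
  C_31 = (-0.20)(-0.10) − (-0.25)(0.75) = 0.2075
  C_32 = −[(0.75)(-0.10) − (-0.25)(-0.10)] = 0.1000
  C_33 = (0.75)(0.75) − (-0.20)(-0.10) = 0.5425
det(I−A) = Σ_j (I−A)_1j·C_1j = (0.75)(0.7450) + (-0.20)(0.1150) + (-0.25)(0.1175) = 0.506375
adj(I−A) = Cᵀ =
  [ 0.7450   0.2125   0.2075]
  [ 0.1150   0.7125   0.1000]
  [ 0.1175   0.0675   0.5425]
(I − A)⁻¹ = adj(I−A) / det(I−A) ≈
  [   1.4712     0.4196     0.4098]
  [   0.2271     1.4071     0.1975]
  [   0.2320     0.1333     1.0713]
First solve x = (I − A)⁻¹ d = adj(I−A)·d / det(I−A); in particular x_2 = (0.1150·180 + 0.7125·60 + 0.1000·200) / 0.506375 = 83.45 / 0.506375 ≈ 164.7988.
Intermediate flow from 3 to 2: z_32 = a_32 · x_2 = 0.05 × 83.45 / 0.506375 = 4.1725 / 0.506375 ≈ 8.24.

z_32 = 8.24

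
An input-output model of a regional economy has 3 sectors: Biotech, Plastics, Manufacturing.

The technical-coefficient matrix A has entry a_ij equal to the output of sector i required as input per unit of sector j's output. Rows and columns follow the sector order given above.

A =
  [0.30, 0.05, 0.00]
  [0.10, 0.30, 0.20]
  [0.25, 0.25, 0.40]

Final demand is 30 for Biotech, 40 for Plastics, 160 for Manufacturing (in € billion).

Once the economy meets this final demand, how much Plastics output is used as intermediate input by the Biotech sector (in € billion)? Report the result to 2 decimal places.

I − A =
  [   0.70    -0.05     0.00]
  [  -0.10     0.70    -0.20]
  [  -0.25    -0.25     0.60]
Cofactors of I−A, C_ij = (−1)^(i+j)·(minor ij) (rows/columns in the sector order above):
  C_11 = (0.70)(0.60) − (-0.20)(-0.25) = 0.3700
  C_12 = −[(-0.10)(0.60) − (-0.20)(-0.25)] = 0.1100
  C_13 = (-0.10)(-0.25) − (0.70)(-0.25) = 0.2000
  C_21 = −[(-0.05)(0.60) − (0.00)(-0.25)] = 0.0300
  C_22 = (0.70)(0.60) − (0.00)(-0.25) = 0.4200
  C_23 = −[(0.70)(-0.25) − (-0.05)(-0.25)] = 0.1875
  C_31 = (-0.05)(-0.20) − (0.00)(0.70) = 0.0100
  C_32 = −[(0.70)(-0.20) − (0.00)(-0.10)] = 0.1400
  C_33 = (0.70)(0.70) − (-0.05)(-0.10) = 0.4850
det(I−A) = Σ_j (I−A)_1j·C_1j = (0.70)(0.3700) + (-0.05)(0.1100) + (0.00)(0.2000) = 0.2535
adj(I−A) = Cᵀ =
  [ 0.3700   0.0300   0.0100]
  [ 0.1100   0.4200   0.1400]
  [ 0.2000   0.1875   0.4850]
(I − A)⁻¹ = adj(I−A) / det(I−A) ≈
  [   1.4596     0.1183     0.0394]
  [   0.4339     1.6568     0.5523]
  [   0.7890     0.7396     1.9132]
First solve x = (I − A)⁻¹ d = adj(I−A)·d / det(I−A); in particular x_B = (0.3700·30 + 0.0300·40 + 0.0100·160) / 0.2535 = 13.90 / 0.2535 ≈ 54.8323.
Intermediate flow from P to B: z_PB = a_PB · x_B = 0.10 × 13.90 / 0.2535 = 1.39 / 0.2535 ≈ 5.48.

z_PB = 5.48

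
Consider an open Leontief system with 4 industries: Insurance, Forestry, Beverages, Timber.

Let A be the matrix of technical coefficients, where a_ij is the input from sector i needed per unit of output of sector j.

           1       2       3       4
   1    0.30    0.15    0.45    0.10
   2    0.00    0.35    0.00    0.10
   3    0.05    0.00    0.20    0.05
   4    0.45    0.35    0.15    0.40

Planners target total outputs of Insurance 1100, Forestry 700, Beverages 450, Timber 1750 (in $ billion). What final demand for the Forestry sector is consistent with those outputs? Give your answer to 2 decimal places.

d_2 = 280.00

I − A =
  [   0.70    -0.15    -0.45    -0.10]
  [   0.00     0.65     0.00    -0.10]
  [  -0.05     0.00     0.80    -0.05]
  [  -0.45    -0.35    -0.15     0.60]
d = (I − A) x:
  d_1 = (+0.70)·1100 + (-0.15)·700 + (-0.45)·450 + (-0.10)·1750 = 287.50
  d_2 = (+0.00)·1100 + (+0.65)·700 + (+0.00)·450 + (-0.10)·1750 = 280.00
  d_3 = (-0.05)·1100 + (+0.00)·700 + (+0.80)·450 + (-0.05)·1750 = 217.50
  d_4 = (-0.45)·1100 + (-0.35)·700 + (-0.15)·450 + (+0.60)·1750 = 242.50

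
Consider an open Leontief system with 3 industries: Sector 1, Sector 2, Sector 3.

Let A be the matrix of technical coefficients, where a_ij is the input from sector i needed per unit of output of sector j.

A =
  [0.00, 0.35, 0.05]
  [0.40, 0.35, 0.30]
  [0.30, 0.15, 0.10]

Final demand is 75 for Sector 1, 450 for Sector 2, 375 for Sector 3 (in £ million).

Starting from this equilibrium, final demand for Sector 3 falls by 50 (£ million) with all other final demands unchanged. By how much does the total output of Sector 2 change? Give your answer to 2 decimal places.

Δx_2 = -43.27

I − A =
  [   1.00    -0.35    -0.05]
  [  -0.40     0.65    -0.30]
  [  -0.30    -0.15     0.90]
Cofactors of I−A, C_ij = (−1)^(i+j)·(minor ij) (rows/columns in the sector order above):
  C_11 = (0.65)(0.90) − (-0.30)(-0.15) = 0.5400
  C_12 = −[(-0.40)(0.90) − (-0.30)(-0.30)] = 0.4500
  C_13 = (-0.40)(-0.15) − (0.65)(-0.30) = 0.2550
  C_21 = −[(-0.35)(0.90) − (-0.05)(-0.15)] = 0.3225
  C_22 = (1.00)(0.90) − (-0.05)(-0.30) = 0.8850
  C_23 = −[(1.00)(-0.15) − (-0.35)(-0.30)] = 0.2550
  C_31 = (-0.35)(-0.30) − (-0.05)(0.65) = 0.1375
  C_32 = −[(1.00)(-0.30) − (-0.05)(-0.40)] = 0.3200
  C_33 = (1.00)(0.65) − (-0.35)(-0.40) = 0.5100
det(I−A) = Σ_j (I−A)_1j·C_1j = (1.00)(0.5400) + (-0.35)(0.4500) + (-0.05)(0.2550) = 0.36975
adj(I−A) = Cᵀ =
  [ 0.5400   0.3225   0.1375]
  [ 0.4500   0.8850   0.3200]
  [ 0.2550   0.2550   0.5100]
(I − A)⁻¹ = adj(I−A) / det(I−A) ≈
  [   1.4604     0.8722     0.3719]
  [   1.2170     2.3935     0.8654]
  [   0.6897     0.6897     1.3793]
Δx = (I − A)⁻¹ Δd with Δd having -50 in the Sector 3 component and 0 elsewhere.
So Δx_2 = L_23 · (-50), where L_23 = adj(I−A)_23 / det(I−A) = 0.3200 / 0.36975.
Δx_2 = 0.3200 × (-50) / 0.36975 = -16.00 / 0.36975 ≈ -43.27.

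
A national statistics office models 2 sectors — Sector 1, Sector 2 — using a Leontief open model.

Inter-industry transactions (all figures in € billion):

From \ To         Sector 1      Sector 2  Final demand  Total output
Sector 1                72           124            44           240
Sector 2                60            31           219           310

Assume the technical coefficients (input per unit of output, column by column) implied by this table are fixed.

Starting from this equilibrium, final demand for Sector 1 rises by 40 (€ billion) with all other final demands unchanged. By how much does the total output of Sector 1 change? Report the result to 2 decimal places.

Technical coefficients a_ij = z_ij / X_j:
  a_11 = 72/240 = 0.30, a_21 = 60/240 = 0.25
  a_12 = 124/310 = 0.40, a_22 = 31/310 = 0.10
I − A =
  [   0.70    -0.40]
  [  -0.25     0.90]
det(I−A) = (0.70)(0.90) − (-0.40)(-0.25) = 0.5300
adj(I−A) = [[0.90, 0.40], [0.25, 0.70]]
(I − A)⁻¹ = adj(I−A) / det(I−A) ≈
  [   1.6981     0.7547]
  [   0.4717     1.3208]
Δx = (I − A)⁻¹ Δd with Δd having +40 in the Sector 1 component and 0 elsewhere.
So Δx_1 = L_11 · (+40), where L_11 = adj(I−A)_11 / det(I−A) = 0.90 / 0.5300.
Δx_1 = 0.90 × (+40) / 0.5300 = 36.00 / 0.5300 ≈ 67.92.

Δx_1 = 67.92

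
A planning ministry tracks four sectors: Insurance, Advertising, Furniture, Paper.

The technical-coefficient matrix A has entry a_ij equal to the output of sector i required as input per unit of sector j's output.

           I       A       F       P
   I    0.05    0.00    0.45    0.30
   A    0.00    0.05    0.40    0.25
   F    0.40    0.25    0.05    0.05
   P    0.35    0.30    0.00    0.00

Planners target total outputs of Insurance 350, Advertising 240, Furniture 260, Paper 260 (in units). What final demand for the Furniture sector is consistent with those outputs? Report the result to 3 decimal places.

I − A =
  [   0.95     0.00    -0.45    -0.30]
  [   0.00     0.95    -0.40    -0.25]
  [  -0.40    -0.25     0.95    -0.05]
  [  -0.35    -0.30     0.00     1.00]
d = (I − A) x:
  d_I = (+0.95)·350 + (+0.00)·240 + (-0.45)·260 + (-0.30)·260 = 137.500
  d_A = (+0.00)·350 + (+0.95)·240 + (-0.40)·260 + (-0.25)·260 = 59.000
  d_F = (-0.40)·350 + (-0.25)·240 + (+0.95)·260 + (-0.05)·260 = 34.000
  d_P = (-0.35)·350 + (-0.30)·240 + (+0.00)·260 + (+1.00)·260 = 65.500

d_F = 34.000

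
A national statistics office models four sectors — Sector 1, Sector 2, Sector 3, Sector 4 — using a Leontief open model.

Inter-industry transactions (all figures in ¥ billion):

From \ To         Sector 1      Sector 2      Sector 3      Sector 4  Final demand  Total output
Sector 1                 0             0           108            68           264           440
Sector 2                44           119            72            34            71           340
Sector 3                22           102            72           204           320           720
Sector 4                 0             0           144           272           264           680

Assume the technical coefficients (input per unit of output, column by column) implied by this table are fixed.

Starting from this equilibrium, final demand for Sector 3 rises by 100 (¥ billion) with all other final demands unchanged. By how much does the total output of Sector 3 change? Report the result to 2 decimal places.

Technical coefficients a_ij = z_ij / X_j:
  a_11 = 0/440 = 0.00, a_21 = 44/440 = 0.10, a_31 = 22/440 = 0.05, a_41 = 0/440 = 0.00
  a_12 = 0/340 = 0.00, a_22 = 119/340 = 0.35, a_32 = 102/340 = 0.30, a_42 = 0/340 = 0.00
  a_13 = 108/720 = 0.15, a_23 = 72/720 = 0.10, a_33 = 72/720 = 0.10, a_43 = 144/720 = 0.20
  a_14 = 68/680 = 0.10, a_24 = 34/680 = 0.05, a_34 = 204/680 = 0.30, a_44 = 272/680 = 0.40
I − A =
  [   1.00     0.00    -0.15    -0.10]
  [  -0.10     0.65    -0.10    -0.05]
  [  -0.05    -0.30     0.90    -0.30]
  [   0.00     0.00    -0.20     0.60]
Compute the cofactors C_ij = (−1)^(i+j)·(3×3 minor ij) of I−A; the adjugate is their transpose:
adj(I−A) = Cᵀ =
  [ 0.291000   0.033000   0.071500   0.087000]
  [ 0.051500   0.474500   0.081000   0.088625]
  [ 0.037500   0.180000   0.390000   0.216250]
  [ 0.012500   0.060000   0.130000   0.545625]
det(I−A) = Σ_j (I−A)_1j·C_1j = (1.00)(0.291000) + (0.00)(0.051500) + (-0.15)(0.037500) + (-0.10)(0.012500) = 0.284125
(I − A)⁻¹ = adj(I−A) / det(I−A) ≈
  [   1.0242     0.1161     0.2516     0.3062]
  [   0.1813     1.6700     0.2851     0.3119]
  [   0.1320     0.6335     1.3726     0.7611]
  [   0.0440     0.2112     0.4575     1.9204]
Δx = (I − A)⁻¹ Δd with Δd having +100 in the Sector 3 component and 0 elsewhere.
So Δx_3 = L_33 · (+100), where L_33 = adj(I−A)_33 / det(I−A) = 0.390000 / 0.284125.
Δx_3 = 0.390000 × (+100) / 0.284125 = 39.00 / 0.284125 ≈ 137.26.

Δx_3 = 137.26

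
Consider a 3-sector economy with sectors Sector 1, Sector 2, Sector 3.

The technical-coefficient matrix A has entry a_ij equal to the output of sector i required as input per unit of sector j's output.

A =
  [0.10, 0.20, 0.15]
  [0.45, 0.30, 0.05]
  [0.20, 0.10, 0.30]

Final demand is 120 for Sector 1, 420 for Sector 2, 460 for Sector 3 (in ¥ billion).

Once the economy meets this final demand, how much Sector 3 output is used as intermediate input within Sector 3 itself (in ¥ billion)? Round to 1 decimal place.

z_33 = 283.8

I − A =
  [   0.90    -0.20    -0.15]
  [  -0.45     0.70    -0.05]
  [  -0.20    -0.10     0.70]
Cofactors of I−A, C_ij = (−1)^(i+j)·(minor ij) (rows/columns in the sector order above):
  C_11 = (0.70)(0.70) − (-0.05)(-0.10) = 0.4850
  C_12 = −[(-0.45)(0.70) − (-0.05)(-0.20)] = 0.3250
  C_13 = (-0.45)(-0.10) − (0.70)(-0.20) = 0.1850
  C_21 = −[(-0.20)(0.70) − (-0.15)(-0.10)] = 0.1550
  C_22 = (0.90)(0.70) − (-0.15)(-0.20) = 0.6000
  C_23 = −[(0.90)(-0.10) − (-0.20)(-0.20)] = 0.1300
  C_31 = (-0.20)(-0.05) − (-0.15)(0.70) = 0.1150
  C_32 = −[(0.90)(-0.05) − (-0.15)(-0.45)] = 0.1125
  C_33 = (0.90)(0.70) − (-0.20)(-0.45) = 0.5400
det(I−A) = Σ_j (I−A)_1j·C_1j = (0.90)(0.4850) + (-0.20)(0.3250) + (-0.15)(0.1850) = 0.34375
adj(I−A) = Cᵀ =
  [ 0.4850   0.1550   0.1150]
  [ 0.3250   0.6000   0.1125]
  [ 0.1850   0.1300   0.5400]
(I − A)⁻¹ = adj(I−A) / det(I−A) ≈
  [   1.4109     0.4509     0.3345]
  [   0.9455     1.7455     0.3273]
  [   0.5382     0.3782     1.5709]
First solve x = (I − A)⁻¹ d = adj(I−A)·d / det(I−A); in particular x_3 = (0.1850·120 + 0.1300·420 + 0.5400·460) / 0.34375 = 325.20 / 0.34375 ≈ 946.036.
Intermediate flow from 3 to 3: z_33 = a_33 · x_3 = 0.30 × 325.20 / 0.34375 = 97.56 / 0.34375 ≈ 283.8.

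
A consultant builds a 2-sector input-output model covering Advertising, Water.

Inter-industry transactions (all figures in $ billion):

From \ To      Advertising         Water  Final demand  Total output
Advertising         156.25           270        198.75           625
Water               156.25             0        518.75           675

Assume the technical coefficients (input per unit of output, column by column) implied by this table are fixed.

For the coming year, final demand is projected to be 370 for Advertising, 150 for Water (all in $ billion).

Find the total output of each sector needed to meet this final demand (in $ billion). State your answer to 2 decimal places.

x_A = 661.54, x_W = 315.38

Technical coefficients a_ij = z_ij / X_j:
  a_AA = 156.25/625 = 0.25, a_WA = 156.25/625 = 0.25
  a_AW = 270/675 = 0.40, a_WW = 0/675 = 0.00
I − A =
  [   0.75    -0.40]
  [  -0.25     1.00]
det(I−A) = (0.75)(1.00) − (-0.40)(-0.25) = 0.6500
adj(I−A) = [[1.00, 0.40], [0.25, 0.75]]
(I − A)⁻¹ = adj(I−A) / det(I−A) ≈
  [   1.5385     0.6154]
  [   0.3846     1.1538]
x = (I − A)⁻¹ d = adj(I−A)·d / det(I−A), with det(I−A) = 0.6500:
  x_A = (1.00·370 + 0.40·150) / 0.6500 = 430.00 / 0.6500 ≈ 661.54
  x_W = (0.25·370 + 0.75·150) / 0.6500 = 205.00 / 0.6500 ≈ 315.38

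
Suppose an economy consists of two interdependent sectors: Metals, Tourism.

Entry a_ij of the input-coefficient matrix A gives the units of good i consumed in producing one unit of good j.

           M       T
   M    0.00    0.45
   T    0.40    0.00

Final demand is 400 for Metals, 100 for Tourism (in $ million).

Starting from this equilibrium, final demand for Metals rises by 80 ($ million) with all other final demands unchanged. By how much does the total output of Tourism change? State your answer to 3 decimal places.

Δx_T = 39.024

I − A =
  [   1.00    -0.45]
  [  -0.40     1.00]
det(I−A) = (1.00)(1.00) − (-0.45)(-0.40) = 0.8200
adj(I−A) = [[1.00, 0.45], [0.40, 1.00]]
(I − A)⁻¹ = adj(I−A) / det(I−A) ≈
  [   1.2195     0.5488]
  [   0.4878     1.2195]
Δx = (I − A)⁻¹ Δd with Δd having +80 in the Metals component and 0 elsewhere.
So Δx_T = L_TM · (+80), where L_TM = adj(I−A)_TM / det(I−A) = 0.40 / 0.8200.
Δx_T = 0.40 × (+80) / 0.8200 = 32.00 / 0.8200 ≈ 39.024.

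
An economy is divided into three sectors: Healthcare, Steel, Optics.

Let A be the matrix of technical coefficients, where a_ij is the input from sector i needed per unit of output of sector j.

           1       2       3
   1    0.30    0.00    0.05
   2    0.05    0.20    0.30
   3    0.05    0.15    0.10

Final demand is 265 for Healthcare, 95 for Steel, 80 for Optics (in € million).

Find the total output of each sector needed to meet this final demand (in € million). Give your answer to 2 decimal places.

I − A =
  [   0.70     0.00    -0.05]
  [  -0.05     0.80    -0.30]
  [  -0.05    -0.15     0.90]
Cofactors of I−A, C_ij = (−1)^(i+j)·(minor ij) (rows/columns in the sector order above):
  C_11 = (0.80)(0.90) − (-0.30)(-0.15) = 0.6750
  C_12 = −[(-0.05)(0.90) − (-0.30)(-0.05)] = 0.0600
  C_13 = (-0.05)(-0.15) − (0.80)(-0.05) = 0.0475
  C_21 = −[(0.00)(0.90) − (-0.05)(-0.15)] = 0.0075
  C_22 = (0.70)(0.90) − (-0.05)(-0.05) = 0.6275
  C_23 = −[(0.70)(-0.15) − (0.00)(-0.05)] = 0.1050
  C_31 = (0.00)(-0.30) − (-0.05)(0.80) = 0.0400
  C_32 = −[(0.70)(-0.30) − (-0.05)(-0.05)] = 0.2125
  C_33 = (0.70)(0.80) − (0.00)(-0.05) = 0.5600
det(I−A) = Σ_j (I−A)_1j·C_1j = (0.70)(0.6750) + (0.00)(0.0600) + (-0.05)(0.0475) = 0.470125
adj(I−A) = Cᵀ =
  [ 0.6750   0.0075   0.0400]
  [ 0.0600   0.6275   0.2125]
  [ 0.0475   0.1050   0.5600]
(I − A)⁻¹ = adj(I−A) / det(I−A) ≈
  [   1.4358     0.0160     0.0851]
  [   0.1276     1.3348     0.4520]
  [   0.1010     0.2233     1.1912]
x = (I − A)⁻¹ d = adj(I−A)·d / det(I−A), with det(I−A) = 0.470125:
  x_1 = (0.6750·265 + 0.0075·95 + 0.0400·80) / 0.470125 = 182.7875 / 0.470125 ≈ 388.81
  x_2 = (0.0600·265 + 0.6275·95 + 0.2125·80) / 0.470125 = 92.5125 / 0.470125 ≈ 196.78
  x_3 = (0.0475·265 + 0.1050·95 + 0.5600·80) / 0.470125 = 67.3625 / 0.470125 ≈ 143.29

x_1 = 388.81, x_2 = 196.78, x_3 = 143.29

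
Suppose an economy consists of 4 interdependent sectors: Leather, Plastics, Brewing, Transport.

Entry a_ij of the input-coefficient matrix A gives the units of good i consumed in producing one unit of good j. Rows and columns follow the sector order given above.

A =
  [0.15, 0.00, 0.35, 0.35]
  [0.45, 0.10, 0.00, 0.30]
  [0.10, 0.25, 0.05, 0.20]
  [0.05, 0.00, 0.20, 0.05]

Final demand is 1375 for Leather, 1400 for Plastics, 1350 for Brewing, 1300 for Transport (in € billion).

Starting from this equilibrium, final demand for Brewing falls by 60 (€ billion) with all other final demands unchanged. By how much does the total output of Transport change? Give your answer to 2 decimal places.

Δx_T = -18.54

I − A =
  [   0.85     0.00    -0.35    -0.35]
  [  -0.45     0.90     0.00    -0.30]
  [  -0.10    -0.25     0.95    -0.20]
  [  -0.05     0.00    -0.20     0.95]
Compute the cofactors C_ij = (−1)^(i+j)·(3×3 minor ij) of I−A; the adjugate is their transpose:
adj(I−A) = Cᵀ =
  [ 0.761250   0.100625   0.362250   0.388500]
  [ 0.408375   0.672750   0.237375   0.412875]
  [ 0.205125   0.197500   0.711000   0.287625]
  [ 0.083250   0.046875   0.168750   0.655875]
det(I−A) = Σ_j (I−A)_1j·C_1j = (0.85)(0.761250) + (0.00)(0.408375) + (-0.35)(0.205125) + (-0.35)(0.083250) = 0.54613125
(I − A)⁻¹ = adj(I−A) / det(I−A) ≈
  [   1.3939     0.1843     0.6633     0.7114]
  [   0.7478     1.2318     0.4346     0.7560]
  [   0.3756     0.3616     1.3019     0.5267]
  [   0.1524     0.0858     0.3090     1.2009]
Δx = (I − A)⁻¹ Δd with Δd having -60 in the Brewing component and 0 elsewhere.
So Δx_T = L_TB · (-60), where L_TB = adj(I−A)_TB / det(I−A) = 0.168750 / 0.54613125.
Δx_T = 0.168750 × (-60) / 0.54613125 = -10.125 / 0.54613125 ≈ -18.54.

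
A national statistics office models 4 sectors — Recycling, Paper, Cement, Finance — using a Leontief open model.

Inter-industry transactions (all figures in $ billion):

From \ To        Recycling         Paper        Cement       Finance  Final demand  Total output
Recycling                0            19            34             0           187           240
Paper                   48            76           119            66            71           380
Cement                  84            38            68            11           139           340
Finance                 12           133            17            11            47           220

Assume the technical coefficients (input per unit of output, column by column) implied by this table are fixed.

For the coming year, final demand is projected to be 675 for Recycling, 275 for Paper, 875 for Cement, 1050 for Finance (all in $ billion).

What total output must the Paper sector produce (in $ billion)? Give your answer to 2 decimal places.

x_2 = 2208.36

Technical coefficients a_ij = z_ij / X_j:
  a_11 = 0/240 = 0.00, a_21 = 48/240 = 0.20, a_31 = 84/240 = 0.35, a_41 = 12/240 = 0.05
  a_12 = 19/380 = 0.05, a_22 = 76/380 = 0.20, a_32 = 38/380 = 0.10, a_42 = 133/380 = 0.35
  a_13 = 34/340 = 0.10, a_23 = 119/340 = 0.35, a_33 = 68/340 = 0.20, a_43 = 17/340 = 0.05
  a_14 = 0/220 = 0.00, a_24 = 66/220 = 0.30, a_34 = 11/220 = 0.05, a_44 = 11/220 = 0.05
I − A =
  [   1.00    -0.05    -0.10     0.00]
  [  -0.20     0.80    -0.35    -0.30]
  [  -0.35    -0.10     0.80    -0.05]
  [  -0.05    -0.35    -0.05     0.95]
Compute the cofactors C_ij = (−1)^(i+j)·(3×3 minor ij) of I−A; the adjugate is their transpose:
adj(I−A) = Cᵀ =
  [ 0.481125   0.049125   0.082875   0.019875]
  [ 0.286000   0.724000   0.368000   0.248000]
  [ 0.255250   0.129250   0.644750   0.074750]
  [ 0.144125   0.276125   0.173875   0.560875]
det(I−A) = Σ_j (I−A)_1j·C_1j = (1.00)(0.481125) + (-0.05)(0.286000) + (-0.10)(0.255250) + (0.00)(0.144125) = 0.4413
(I − A)⁻¹ = adj(I−A) / det(I−A) ≈
  [   1.0902     0.1113     0.1878     0.0450]
  [   0.6481     1.6406     0.8339     0.5620]
  [   0.5784     0.2929     1.4610     0.1694]
  [   0.3266     0.6257     0.3940     1.2710]
x = (I − A)⁻¹ d = adj(I−A)·d / det(I−A), with det(I−A) = 0.4413:
  x_1 = (0.481125·675 + 0.049125·275 + 0.082875·875 + 0.019875·1050) / 0.4413 = 431.653125 / 0.4413 ≈ 978.14
  x_2 = (0.286000·675 + 0.724000·275 + 0.368000·875 + 0.248000·1050) / 0.4413 = 974.55 / 0.4413 ≈ 2208.36
  x_3 = (0.255250·675 + 0.129250·275 + 0.644750·875 + 0.074750·1050) / 0.4413 = 850.48125 / 0.4413 ≈ 1927.22
  x_4 = (0.144125·675 + 0.276125·275 + 0.173875·875 + 0.560875·1050) / 0.4413 = 914.278125 / 0.4413 ≈ 2071.78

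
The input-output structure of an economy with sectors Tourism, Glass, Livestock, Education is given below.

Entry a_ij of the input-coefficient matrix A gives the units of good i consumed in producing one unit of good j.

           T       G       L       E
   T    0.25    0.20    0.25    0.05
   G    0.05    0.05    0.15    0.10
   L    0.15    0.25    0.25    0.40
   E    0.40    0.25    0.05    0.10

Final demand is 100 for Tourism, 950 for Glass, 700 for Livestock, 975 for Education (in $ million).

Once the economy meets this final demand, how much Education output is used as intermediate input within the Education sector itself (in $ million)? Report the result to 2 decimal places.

z_EE = 267.28

I − A =
  [   0.75    -0.20    -0.25    -0.05]
  [  -0.05     0.95    -0.15    -0.10]
  [  -0.15    -0.25     0.75    -0.40]
  [  -0.40    -0.25    -0.05     0.90]
Compute the cofactors C_ij = (−1)^(i+j)·(3×3 minor ij) of I−A; the adjugate is their transpose:
adj(I−A) = Cᵀ =
  [ 0.553500   0.222250   0.239750   0.162000]
  [ 0.107750   0.402125   0.123375   0.105500]
  [ 0.302750   0.299625   0.585875   0.310500]
  [ 0.292750   0.227125   0.173375   0.455500]
det(I−A) = Σ_j (I−A)_1j·C_1j = (0.75)(0.553500) + (-0.20)(0.107750) + (-0.25)(0.302750) + (-0.05)(0.292750) = 0.30325
(I − A)⁻¹ = adj(I−A) / det(I−A) ≈
  [   1.8252     0.7329     0.7906     0.5342]
  [   0.3553     1.3261     0.4068     0.3479]
  [   0.9984     0.9880     1.9320     1.0239]
  [   0.9654     0.7490     0.5717     1.5021]
First solve x = (I − A)⁻¹ d = adj(I−A)·d / det(I−A); in particular x_E = (0.292750·100 + 0.227125·950 + 0.173375·700 + 0.455500·975) / 0.30325 = 810.51875 / 0.30325 ≈ 2672.7741.
Intermediate flow from E to E: z_EE = a_EE · x_E = 0.10 × 810.51875 / 0.30325 = 81.051875 / 0.30325 ≈ 267.28.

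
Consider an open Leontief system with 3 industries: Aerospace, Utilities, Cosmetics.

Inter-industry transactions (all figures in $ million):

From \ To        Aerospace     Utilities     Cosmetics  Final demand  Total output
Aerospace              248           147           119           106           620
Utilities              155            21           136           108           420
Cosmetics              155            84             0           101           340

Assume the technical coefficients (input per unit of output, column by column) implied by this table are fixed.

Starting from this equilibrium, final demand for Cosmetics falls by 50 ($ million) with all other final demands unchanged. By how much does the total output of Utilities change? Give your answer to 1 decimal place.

Δx_U = -54.8

Technical coefficients a_ij = z_ij / X_j:
  a_AA = 248/620 = 0.40, a_UA = 155/620 = 0.25, a_CA = 155/620 = 0.25
  a_AU = 147/420 = 0.35, a_UU = 21/420 = 0.05, a_CU = 84/420 = 0.20
  a_AC = 119/340 = 0.35, a_UC = 136/340 = 0.40, a_CC = 0/340 = 0.00
I − A =
  [   0.60    -0.35    -0.35]
  [  -0.25     0.95    -0.40]
  [  -0.25    -0.20     1.00]
Cofactors of I−A, C_ij = (−1)^(i+j)·(minor ij) (rows/columns in the sector order above):
  C_11 = (0.95)(1.00) − (-0.40)(-0.20) = 0.8700
  C_12 = −[(-0.25)(1.00) − (-0.40)(-0.25)] = 0.3500
  C_13 = (-0.25)(-0.20) − (0.95)(-0.25) = 0.2875
  C_21 = −[(-0.35)(1.00) − (-0.35)(-0.20)] = 0.4200
  C_22 = (0.60)(1.00) − (-0.35)(-0.25) = 0.5125
  C_23 = −[(0.60)(-0.20) − (-0.35)(-0.25)] = 0.2075
  C_31 = (-0.35)(-0.40) − (-0.35)(0.95) = 0.4725
  C_32 = −[(0.60)(-0.40) − (-0.35)(-0.25)] = 0.3275
  C_33 = (0.60)(0.95) − (-0.35)(-0.25) = 0.4825
det(I−A) = Σ_j (I−A)_1j·C_1j = (0.60)(0.8700) + (-0.35)(0.3500) + (-0.35)(0.2875) = 0.298875
adj(I−A) = Cᵀ =
  [ 0.8700   0.4200   0.4725]
  [ 0.3500   0.5125   0.3275]
  [ 0.2875   0.2075   0.4825]
(I − A)⁻¹ = adj(I−A) / det(I−A) ≈
  [   2.9109     1.4053     1.5809]
  [   1.1711     1.7148     1.0958]
  [   0.9619     0.6943     1.6144]
Δx = (I − A)⁻¹ Δd with Δd having -50 in the Cosmetics component and 0 elsewhere.
So Δx_U = L_UC · (-50), where L_UC = adj(I−A)_UC / det(I−A) = 0.3275 / 0.298875.
Δx_U = 0.3275 × (-50) / 0.298875 = -16.375 / 0.298875 ≈ -54.8.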